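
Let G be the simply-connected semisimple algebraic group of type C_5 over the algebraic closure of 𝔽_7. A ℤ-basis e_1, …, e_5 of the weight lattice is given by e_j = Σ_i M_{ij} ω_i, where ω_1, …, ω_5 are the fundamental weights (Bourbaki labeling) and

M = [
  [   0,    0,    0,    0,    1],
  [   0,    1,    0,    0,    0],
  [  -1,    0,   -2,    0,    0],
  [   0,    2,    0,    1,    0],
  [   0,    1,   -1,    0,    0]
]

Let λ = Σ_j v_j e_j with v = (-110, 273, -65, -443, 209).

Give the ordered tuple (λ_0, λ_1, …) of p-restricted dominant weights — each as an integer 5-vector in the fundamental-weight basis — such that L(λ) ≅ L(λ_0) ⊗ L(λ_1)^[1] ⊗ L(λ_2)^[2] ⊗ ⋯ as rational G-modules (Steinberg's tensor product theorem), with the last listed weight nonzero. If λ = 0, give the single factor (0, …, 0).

Compute c_i = Σ_j M_{ij} v_j with v = (-110, 273, -65, -443, 209):
  c_1 = 0*-110 + 0*273 + 0*-65 + 0*-443 + 1*209 = 209
  c_2 = 0*-110 + 1*273 + 0*-65 + 0*-443 + 0*209 = 273
  c_3 = -1*-110 + 0*273 + -2*-65 + 0*-443 + 0*209 = 240
  c_4 = 0*-110 + 2*273 + 0*-65 + 1*-443 + 0*209 = 103
  c_5 = 0*-110 + 1*273 + -1*-65 + 0*-443 + 0*209 = 338
Base-7 expansion of each c_i:
  c_1 = 209 = 6·7^0 + 1·7^1 + 4·7^2
  c_2 = 273 = 0·7^0 + 4·7^1 + 5·7^2
  c_3 = 240 = 2·7^0 + 6·7^1 + 4·7^2
  c_4 = 103 = 5·7^0 + 0·7^1 + 2·7^2
  c_5 = 338 = 2·7^0 + 6·7^1 + 6·7^2
Factor λ_0 = (6, 0, 2, 5, 2)
Factor λ_1 = (1, 4, 6, 0, 6)
Factor λ_2 = (4, 5, 4, 2, 6)

((6, 0, 2, 5, 2), (1, 4, 6, 0, 6), (4, 5, 4, 2, 6))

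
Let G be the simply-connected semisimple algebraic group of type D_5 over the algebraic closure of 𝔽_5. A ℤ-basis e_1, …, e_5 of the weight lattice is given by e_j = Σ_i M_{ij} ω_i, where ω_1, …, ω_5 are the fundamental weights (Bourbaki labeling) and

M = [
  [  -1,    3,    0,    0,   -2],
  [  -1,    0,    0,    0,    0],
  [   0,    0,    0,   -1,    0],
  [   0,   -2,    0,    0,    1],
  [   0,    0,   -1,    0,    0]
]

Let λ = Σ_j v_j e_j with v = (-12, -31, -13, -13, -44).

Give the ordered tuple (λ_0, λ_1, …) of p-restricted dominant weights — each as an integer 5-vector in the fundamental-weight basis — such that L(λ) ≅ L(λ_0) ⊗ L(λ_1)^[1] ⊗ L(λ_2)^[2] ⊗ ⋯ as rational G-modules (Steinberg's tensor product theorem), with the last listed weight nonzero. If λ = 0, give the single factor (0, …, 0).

((2, 2, 3, 3, 3), (1, 2, 2, 3, 2))

ω-coordinates c = M·v, v = (-12, -31, -13, -13, -44):
  c_1 = (-1)·(-12) + (3)·(-31) + (0)·(-13) + (0)·(-13) + (-2)·(-44) = 7
  c_2 = (-1)·(-12) + (0)·(-31) + (0)·(-13) + (0)·(-13) + (0)·(-44) = 12
  c_3 = (0)·(-12) + (0)·(-31) + (0)·(-13) + (-1)·(-13) + (0)·(-44) = 13
  c_4 = (0)·(-12) + (-2)·(-31) + (0)·(-13) + (0)·(-13) + (1)·(-44) = 18
  c_5 = (0)·(-12) + (0)·(-31) + (-1)·(-13) + (0)·(-13) + (0)·(-44) = 13
p = 5; digits c_i = Σ_j d_{ij}·5^j, 0 ≤ d_{ij} < 5:
  c_1 = 7 = 2·5^0 + 1·5^1
  c_2 = 12 = 2·5^0 + 2·5^1
  c_3 = 13 = 3·5^0 + 2·5^1
  c_4 = 18 = 3·5^0 + 3·5^1
  c_5 = 13 = 3·5^0 + 2·5^1
p-restricted factor λ_0 = (2, 2, 3, 3, 3)
p-restricted factor λ_1 = (1, 2, 2, 3, 2)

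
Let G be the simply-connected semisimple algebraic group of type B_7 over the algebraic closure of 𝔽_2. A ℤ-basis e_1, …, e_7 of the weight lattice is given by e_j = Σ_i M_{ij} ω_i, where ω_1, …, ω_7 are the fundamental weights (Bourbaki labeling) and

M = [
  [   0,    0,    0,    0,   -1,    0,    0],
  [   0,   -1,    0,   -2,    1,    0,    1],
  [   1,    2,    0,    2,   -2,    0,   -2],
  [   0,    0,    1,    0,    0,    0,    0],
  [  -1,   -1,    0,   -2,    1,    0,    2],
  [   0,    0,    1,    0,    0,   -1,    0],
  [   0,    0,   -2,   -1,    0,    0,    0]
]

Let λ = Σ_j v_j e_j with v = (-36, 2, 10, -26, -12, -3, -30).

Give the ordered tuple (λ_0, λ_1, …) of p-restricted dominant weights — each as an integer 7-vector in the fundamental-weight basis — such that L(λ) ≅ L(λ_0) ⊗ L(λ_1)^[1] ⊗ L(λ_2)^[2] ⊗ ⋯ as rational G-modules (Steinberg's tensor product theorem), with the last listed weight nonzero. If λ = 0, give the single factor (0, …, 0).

((0, 0, 0, 0, 0, 1, 0), (0, 0, 0, 1, 1, 0, 1), (1, 0, 0, 0, 1, 1, 1), (1, 1, 0, 1, 1, 1, 0))

Change of basis e → ω: c = M·v where v = (-36, 2, 10, -26, -12, -3, -30):
  c_1 = (0)·(-36) + 0·2 + 0·10 + (0)·(-26) + (-1)·(-12) + (0)·(-3) + (0)·(-30) = 12
  c_2 = (0)·(-36) + (-1)·(2) + 0·10 + (-2)·(-26) + (1)·(-12) + (0)·(-3) + (1)·(-30) = 8
  c_3 = (1)·(-36) + 2·2 + 0·10 + (2)·(-26) + (-2)·(-12) + (0)·(-3) + (-2)·(-30) = 0
  c_4 = (0)·(-36) + 0·2 + 1·10 + (0)·(-26) + (0)·(-12) + (0)·(-3) + (0)·(-30) = 10
  c_5 = (-1)·(-36) + (-1)·(2) + 0·10 + (-2)·(-26) + (1)·(-12) + (0)·(-3) + (2)·(-30) = 14
  c_6 = (0)·(-36) + 0·2 + 1·10 + (0)·(-26) + (0)·(-12) + (-1)·(-3) + (0)·(-30) = 13
  c_7 = (0)·(-36) + 0·2 + (-2)·(10) + (-1)·(-26) + (0)·(-12) + (0)·(-3) + (0)·(-30) = 6
Expand coordinatewise in base 2:
  c_1 = 12 = 0·2^0 + 0·2^1 + 1·2^2 + 1·2^3
  c_2 = 8 = 0·2^0 + 0·2^1 + 0·2^2 + 1·2^3
  c_3 = 0
  c_4 = 10 = 0·2^0 + 1·2^1 + 0·2^2 + 1·2^3
  c_5 = 14 = 0·2^0 + 1·2^1 + 1·2^2 + 1·2^3
  c_6 = 13 = 1·2^0 + 0·2^1 + 1·2^2 + 1·2^3
  c_7 = 6 = 0·2^0 + 1·2^1 + 1·2^2
p-restricted factor λ_0 = (0, 0, 0, 0, 0, 1, 0)
p-restricted factor λ_1 = (0, 0, 0, 1, 1, 0, 1)
p-restricted factor λ_2 = (1, 0, 0, 0, 1, 1, 1)
p-restricted factor λ_3 = (1, 1, 0, 1, 1, 1, 0)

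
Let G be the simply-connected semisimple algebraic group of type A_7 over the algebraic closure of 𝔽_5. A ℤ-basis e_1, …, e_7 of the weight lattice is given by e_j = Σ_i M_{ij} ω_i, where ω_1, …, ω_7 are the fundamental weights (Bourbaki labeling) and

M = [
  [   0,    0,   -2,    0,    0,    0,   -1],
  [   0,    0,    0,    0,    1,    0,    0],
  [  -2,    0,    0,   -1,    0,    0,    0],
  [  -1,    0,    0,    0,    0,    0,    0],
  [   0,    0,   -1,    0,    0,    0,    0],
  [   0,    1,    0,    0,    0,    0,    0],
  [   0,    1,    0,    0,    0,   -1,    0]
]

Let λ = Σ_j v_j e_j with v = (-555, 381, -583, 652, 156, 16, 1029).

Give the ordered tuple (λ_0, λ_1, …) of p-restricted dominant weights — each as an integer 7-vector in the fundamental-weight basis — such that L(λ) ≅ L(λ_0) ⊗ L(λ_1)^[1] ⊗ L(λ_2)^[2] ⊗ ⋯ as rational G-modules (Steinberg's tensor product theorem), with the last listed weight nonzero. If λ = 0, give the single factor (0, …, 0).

((2, 1, 3, 0, 3, 1, 0), (2, 1, 1, 1, 1, 1, 3), (0, 1, 3, 2, 3, 0, 4), (1, 1, 3, 4, 4, 3, 2))

ω-coordinates c = M·v, v = (-555, 381, -583, 652, 156, 16, 1029):
  c_1 = (0)·(-555) + 0·381 + (-2)·(-583) + 0·652 + 0·156 + 0·16 + (-1)·(1029) = 137
  c_2 = (0)·(-555) + 0·381 + (0)·(-583) + 0·652 + 1·156 + 0·16 + 0·1029 = 156
  c_3 = (-2)·(-555) + 0·381 + (0)·(-583) + (-1)·(652) + 0·156 + 0·16 + 0·1029 = 458
  c_4 = (-1)·(-555) + 0·381 + (0)·(-583) + 0·652 + 0·156 + 0·16 + 0·1029 = 555
  c_5 = (0)·(-555) + 0·381 + (-1)·(-583) + 0·652 + 0·156 + 0·16 + 0·1029 = 583
  c_6 = (0)·(-555) + 1·381 + (0)·(-583) + 0·652 + 0·156 + 0·16 + 0·1029 = 381
  c_7 = (0)·(-555) + 1·381 + (0)·(-583) + 0·652 + 0·156 + (-1)·(16) + 0·1029 = 365
Writing each c_i in base p = 5:
  c_1 = 137 = 2·5^0 + 2·5^1 + 0·5^2 + 1·5^3
  c_2 = 156 = 1·5^0 + 1·5^1 + 1·5^2 + 1·5^3
  c_3 = 458 = 3·5^0 + 1·5^1 + 3·5^2 + 3·5^3
  c_4 = 555 = 0·5^0 + 1·5^1 + 2·5^2 + 4·5^3
  c_5 = 583 = 3·5^0 + 1·5^1 + 3·5^2 + 4·5^3
  c_6 = 381 = 1·5^0 + 1·5^1 + 0·5^2 + 3·5^3
  c_7 = 365 = 0·5^0 + 3·5^1 + 4·5^2 + 2·5^3
λ_0 = (2, 1, 3, 0, 3, 1, 0)
λ_1 = (2, 1, 1, 1, 1, 1, 3)
λ_2 = (0, 1, 3, 2, 3, 0, 4)
λ_3 = (1, 1, 3, 4, 4, 3, 2)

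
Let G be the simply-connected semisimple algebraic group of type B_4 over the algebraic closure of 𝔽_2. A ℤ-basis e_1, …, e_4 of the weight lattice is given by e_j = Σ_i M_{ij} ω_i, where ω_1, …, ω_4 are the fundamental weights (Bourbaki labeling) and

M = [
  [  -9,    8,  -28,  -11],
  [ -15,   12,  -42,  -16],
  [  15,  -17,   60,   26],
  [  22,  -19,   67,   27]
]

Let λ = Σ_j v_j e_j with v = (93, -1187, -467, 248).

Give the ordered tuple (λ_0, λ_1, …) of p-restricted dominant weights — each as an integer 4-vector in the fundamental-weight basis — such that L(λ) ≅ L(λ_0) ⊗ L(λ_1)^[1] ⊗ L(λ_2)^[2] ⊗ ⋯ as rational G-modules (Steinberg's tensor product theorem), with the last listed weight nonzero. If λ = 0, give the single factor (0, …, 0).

Change of basis e → ω: c = M·v where v = (93, -1187, -467, 248):
  c_1 = (-9)·(93) + (8)·(-1187) + (-28)·(-467) + (-11)·(248) = 15
  c_2 = (-15)·(93) + (12)·(-1187) + (-42)·(-467) + (-16)·(248) = 7
  c_3 = 15·93 + (-17)·(-1187) + (60)·(-467) + 26·248 = 2
  c_4 = 22·93 + (-19)·(-1187) + (67)·(-467) + 27·248 = 6
Expand coordinatewise in base 2:
  c_1 = 15 = 1·2^0 + 1·2^1 + 1·2^2 + 1·2^3
  c_2 = 7 = 1·2^0 + 1·2^1 + 1·2^2
  c_3 = 2 = 0·2^0 + 1·2^1
  c_4 = 6 = 0·2^0 + 1·2^1 + 1·2^2
λ_0 = (1, 1, 0, 0)
λ_1 = (1, 1, 1, 1)
λ_2 = (1, 1, 0, 1)
λ_3 = (1, 0, 0, 0)

((1, 1, 0, 0), (1, 1, 1, 1), (1, 1, 0, 1), (1, 0, 0, 0))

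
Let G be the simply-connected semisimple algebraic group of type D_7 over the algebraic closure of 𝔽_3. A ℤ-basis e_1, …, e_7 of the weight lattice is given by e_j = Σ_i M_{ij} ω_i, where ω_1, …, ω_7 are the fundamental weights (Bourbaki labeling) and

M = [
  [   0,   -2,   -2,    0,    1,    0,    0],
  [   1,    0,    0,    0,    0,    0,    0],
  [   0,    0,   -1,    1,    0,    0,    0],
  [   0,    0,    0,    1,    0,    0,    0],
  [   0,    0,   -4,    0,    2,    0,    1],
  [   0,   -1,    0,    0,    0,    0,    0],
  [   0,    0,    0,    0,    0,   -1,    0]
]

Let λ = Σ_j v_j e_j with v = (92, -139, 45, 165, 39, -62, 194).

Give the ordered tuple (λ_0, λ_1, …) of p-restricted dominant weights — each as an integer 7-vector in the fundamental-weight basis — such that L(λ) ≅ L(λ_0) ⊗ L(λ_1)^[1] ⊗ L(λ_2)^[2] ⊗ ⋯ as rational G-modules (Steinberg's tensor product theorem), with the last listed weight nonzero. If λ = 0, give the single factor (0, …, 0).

((2, 2, 0, 0, 2, 1, 2), (0, 0, 1, 1, 0, 1, 2), (1, 1, 1, 0, 1, 0, 0), (2, 0, 1, 0, 0, 2, 2), (2, 1, 1, 2, 1, 1, 0))

In the fundamental-weight basis, λ has coordinates c = M·v (v = (92, -139, 45, 165, 39, -62, 194)):
  c_1 = (0)·(92) + (-2)·(-139) + (-2)·(45) + (0)·(165) + (1)·(39) + (0)·(-62) + (0)·(194) = 227
  c_2 = (1)·(92) + (0)·(-139) + (0)·(45) + (0)·(165) + (0)·(39) + (0)·(-62) + (0)·(194) = 92
  c_3 = (0)·(92) + (0)·(-139) + (-1)·(45) + (1)·(165) + (0)·(39) + (0)·(-62) + (0)·(194) = 120
  c_4 = (0)·(92) + (0)·(-139) + (0)·(45) + (1)·(165) + (0)·(39) + (0)·(-62) + (0)·(194) = 165
  c_5 = (0)·(92) + (0)·(-139) + (-4)·(45) + (0)·(165) + (2)·(39) + (0)·(-62) + (1)·(194) = 92
  c_6 = (0)·(92) + (-1)·(-139) + (0)·(45) + (0)·(165) + (0)·(39) + (0)·(-62) + (0)·(194) = 139
  c_7 = (0)·(92) + (0)·(-139) + (0)·(45) + (0)·(165) + (0)·(39) + (-1)·(-62) + (0)·(194) = 62
Writing each c_i in base p = 3:
  c_1 = 227 = 2·3^0 + 0·3^1 + 1·3^2 + 2·3^3 + 2·3^4
  c_2 = 92 = 2·3^0 + 0·3^1 + 1·3^2 + 0·3^3 + 1·3^4
  c_3 = 120 = 0·3^0 + 1·3^1 + 1·3^2 + 1·3^3 + 1·3^4
  c_4 = 165 = 0·3^0 + 1·3^1 + 0·3^2 + 0·3^3 + 2·3^4
  c_5 = 92 = 2·3^0 + 0·3^1 + 1·3^2 + 0·3^3 + 1·3^4
  c_6 = 139 = 1·3^0 + 1·3^1 + 0·3^2 + 2·3^3 + 1·3^4
  c_7 = 62 = 2·3^0 + 2·3^1 + 0·3^2 + 2·3^3
p-restricted factor λ_0 = (2, 2, 0, 0, 2, 1, 2)
p-restricted factor λ_1 = (0, 0, 1, 1, 0, 1, 2)
p-restricted factor λ_2 = (1, 1, 1, 0, 1, 0, 0)
p-restricted factor λ_3 = (2, 0, 1, 0, 0, 2, 2)
p-restricted factor λ_4 = (2, 1, 1, 2, 1, 1, 0)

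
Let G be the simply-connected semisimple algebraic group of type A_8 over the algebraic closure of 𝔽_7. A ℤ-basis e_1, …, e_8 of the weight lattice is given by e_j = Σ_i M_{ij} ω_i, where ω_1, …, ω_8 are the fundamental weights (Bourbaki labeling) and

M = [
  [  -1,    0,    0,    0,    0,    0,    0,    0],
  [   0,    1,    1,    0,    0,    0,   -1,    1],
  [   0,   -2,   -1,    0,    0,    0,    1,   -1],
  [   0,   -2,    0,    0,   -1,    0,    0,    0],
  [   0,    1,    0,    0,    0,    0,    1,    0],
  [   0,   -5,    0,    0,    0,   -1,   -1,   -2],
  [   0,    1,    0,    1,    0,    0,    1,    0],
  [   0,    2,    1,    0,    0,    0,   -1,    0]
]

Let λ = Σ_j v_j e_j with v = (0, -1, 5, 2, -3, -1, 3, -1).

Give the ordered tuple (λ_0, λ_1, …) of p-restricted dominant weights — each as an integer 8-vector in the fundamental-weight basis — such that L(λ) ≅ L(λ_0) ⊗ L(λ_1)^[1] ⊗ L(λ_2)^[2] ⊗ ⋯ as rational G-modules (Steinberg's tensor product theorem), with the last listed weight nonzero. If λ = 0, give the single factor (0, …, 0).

((0, 0, 1, 5, 2, 5, 4, 0),)

Compute c_i = Σ_j M_{ij} v_j with v = (0, -1, 5, 2, -3, -1, 3, -1):
  c_1 = -1*0 + 0*-1 + 0*5 + 0*2 + 0*-3 + 0*-1 + 0*3 + 0*-1 = 0
  c_2 = 0*0 + 1*-1 + 1*5 + 0*2 + 0*-3 + 0*-1 + -1*3 + 1*-1 = 0
  c_3 = 0*0 + -2*-1 + -1*5 + 0*2 + 0*-3 + 0*-1 + 1*3 + -1*-1 = 1
  c_4 = 0*0 + -2*-1 + 0*5 + 0*2 + -1*-3 + 0*-1 + 0*3 + 0*-1 = 5
  c_5 = 0*0 + 1*-1 + 0*5 + 0*2 + 0*-3 + 0*-1 + 1*3 + 0*-1 = 2
  c_6 = 0*0 + -5*-1 + 0*5 + 0*2 + 0*-3 + -1*-1 + -1*3 + -2*-1 = 5
  c_7 = 0*0 + 1*-1 + 0*5 + 1*2 + 0*-3 + 0*-1 + 1*3 + 0*-1 = 4
  c_8 = 0*0 + 2*-1 + 1*5 + 0*2 + 0*-3 + 0*-1 + -1*3 + 0*-1 = 0
Expand coordinatewise in base 7:
  c_1 = 0
  c_2 = 0
  c_3 = 1 = 1·7^0
  c_4 = 5 = 5·7^0
  c_5 = 2 = 2·7^0
  c_6 = 5 = 5·7^0
  c_7 = 4 = 4·7^0
  c_8 = 0
λ_0 = (0, 0, 1, 5, 2, 5, 4, 0)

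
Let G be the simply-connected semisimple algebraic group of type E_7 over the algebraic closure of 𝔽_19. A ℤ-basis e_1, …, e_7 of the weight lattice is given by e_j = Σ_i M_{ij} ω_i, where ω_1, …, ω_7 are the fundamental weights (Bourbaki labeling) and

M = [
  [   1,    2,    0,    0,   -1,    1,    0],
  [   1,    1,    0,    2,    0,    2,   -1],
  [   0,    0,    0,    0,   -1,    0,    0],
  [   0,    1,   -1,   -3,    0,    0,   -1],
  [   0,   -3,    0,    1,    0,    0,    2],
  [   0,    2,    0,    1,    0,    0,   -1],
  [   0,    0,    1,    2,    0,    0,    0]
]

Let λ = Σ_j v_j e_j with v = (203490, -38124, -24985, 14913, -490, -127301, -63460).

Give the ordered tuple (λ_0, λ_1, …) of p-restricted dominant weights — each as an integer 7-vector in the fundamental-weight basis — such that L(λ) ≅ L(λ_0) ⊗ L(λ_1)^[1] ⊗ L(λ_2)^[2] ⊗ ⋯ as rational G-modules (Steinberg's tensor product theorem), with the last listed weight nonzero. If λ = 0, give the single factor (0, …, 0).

((13, 3, 15, 15, 9, 16, 15), (3, 4, 6, 8, 10, 16, 7), (1, 11, 1, 15, 6, 5, 13))

In the fundamental-weight basis, λ has coordinates c = M·v (v = (203490, -38124, -24985, 14913, -490, -127301, -63460)):
  c_1 = 1·203490 + (2)·(-38124) + (0)·(-24985) + 0·14913 + (-1)·(-490) + (1)·(-127301) + (0)·(-63460) = 431
  c_2 = 1·203490 + (1)·(-38124) + (0)·(-24985) + 2·14913 + (0)·(-490) + (2)·(-127301) + (-1)·(-63460) = 4050
  c_3 = 0·203490 + (0)·(-38124) + (0)·(-24985) + 0·14913 + (-1)·(-490) + (0)·(-127301) + (0)·(-63460) = 490
  c_4 = 0·203490 + (1)·(-38124) + (-1)·(-24985) + (-3)·(14913) + (0)·(-490) + (0)·(-127301) + (-1)·(-63460) = 5582
  c_5 = 0·203490 + (-3)·(-38124) + (0)·(-24985) + 1·14913 + (0)·(-490) + (0)·(-127301) + (2)·(-63460) = 2365
  c_6 = 0·203490 + (2)·(-38124) + (0)·(-24985) + 1·14913 + (0)·(-490) + (0)·(-127301) + (-1)·(-63460) = 2125
  c_7 = 0·203490 + (0)·(-38124) + (1)·(-24985) + 2·14913 + (0)·(-490) + (0)·(-127301) + (0)·(-63460) = 4841
p = 19; digits c_i = Σ_j d_{ij}·19^j, 0 ≤ d_{ij} < 19:
  c_1 = 431 = 13·19^0 + 3·19^1 + 1·19^2
  c_2 = 4050 = 3·19^0 + 4·19^1 + 11·19^2
  c_3 = 490 = 15·19^0 + 6·19^1 + 1·19^2
  c_4 = 5582 = 15·19^0 + 8·19^1 + 15·19^2
  c_5 = 2365 = 9·19^0 + 10·19^1 + 6·19^2
  c_6 = 2125 = 16·19^0 + 16·19^1 + 5·19^2
  c_7 = 4841 = 15·19^0 + 7·19^1 + 13·19^2
p-restricted factor λ_0 = (13, 3, 15, 15, 9, 16, 15)
p-restricted factor λ_1 = (3, 4, 6, 8, 10, 16, 7)
p-restricted factor λ_2 = (1, 11, 1, 15, 6, 5, 13)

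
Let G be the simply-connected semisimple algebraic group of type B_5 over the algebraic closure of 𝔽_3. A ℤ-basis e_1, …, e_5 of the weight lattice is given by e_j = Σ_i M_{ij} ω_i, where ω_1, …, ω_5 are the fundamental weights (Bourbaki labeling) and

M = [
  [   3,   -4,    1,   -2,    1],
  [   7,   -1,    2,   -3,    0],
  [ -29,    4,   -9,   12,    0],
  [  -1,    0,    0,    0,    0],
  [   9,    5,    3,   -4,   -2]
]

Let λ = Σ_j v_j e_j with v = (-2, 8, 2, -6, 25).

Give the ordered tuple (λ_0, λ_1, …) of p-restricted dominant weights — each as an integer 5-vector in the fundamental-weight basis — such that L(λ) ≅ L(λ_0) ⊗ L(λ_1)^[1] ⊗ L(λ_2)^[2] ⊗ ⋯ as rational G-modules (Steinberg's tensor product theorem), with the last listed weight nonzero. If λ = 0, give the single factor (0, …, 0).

Change of basis e → ω: c = M·v where v = (-2, 8, 2, -6, 25):
  c_1 = (3)·(-2) + (-4)·(8) + (1)·(2) + (-2)·(-6) + (1)·(25) = 1
  c_2 = (7)·(-2) + (-1)·(8) + (2)·(2) + (-3)·(-6) + (0)·(25) = 0
  c_3 = (-29)·(-2) + (4)·(8) + (-9)·(2) + (12)·(-6) + (0)·(25) = 0
  c_4 = (-1)·(-2) + (0)·(8) + (0)·(2) + (0)·(-6) + (0)·(25) = 2
  c_5 = (9)·(-2) + (5)·(8) + (3)·(2) + (-4)·(-6) + (-2)·(25) = 2
p = 3; digits c_i = Σ_j d_{ij}·3^j, 0 ≤ d_{ij} < 3:
  c_1 = 1 = 1·3^0
  c_2 = 0
  c_3 = 0
  c_4 = 2 = 2·3^0
  c_5 = 2 = 2·3^0
λ_0 = (1, 0, 0, 2, 2)

((1, 0, 0, 2, 2),)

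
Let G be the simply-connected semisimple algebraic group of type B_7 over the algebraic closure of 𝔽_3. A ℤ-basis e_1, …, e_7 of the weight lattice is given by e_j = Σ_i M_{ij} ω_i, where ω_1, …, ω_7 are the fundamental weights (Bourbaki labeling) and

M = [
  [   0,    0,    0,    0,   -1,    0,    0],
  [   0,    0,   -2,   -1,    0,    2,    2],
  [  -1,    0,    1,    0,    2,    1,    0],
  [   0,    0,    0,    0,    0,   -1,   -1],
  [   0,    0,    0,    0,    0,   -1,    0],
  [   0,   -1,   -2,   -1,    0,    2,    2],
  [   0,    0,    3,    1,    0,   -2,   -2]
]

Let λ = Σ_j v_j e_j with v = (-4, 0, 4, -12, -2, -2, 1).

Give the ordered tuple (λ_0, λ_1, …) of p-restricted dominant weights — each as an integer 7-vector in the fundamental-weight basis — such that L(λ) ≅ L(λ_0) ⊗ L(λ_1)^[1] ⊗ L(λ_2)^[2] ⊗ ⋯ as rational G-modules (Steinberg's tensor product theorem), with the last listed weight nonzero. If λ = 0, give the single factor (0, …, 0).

((2, 2, 2, 1, 2, 2, 2),)

Converting to the ω-basis (c_i = row i of M dotted with v = (-4, 0, 4, -12, -2, -2, 1)):
  c_1 = (0)·(-4) + 0·0 + 0·4 + (0)·(-12) + (-1)·(-2) + (0)·(-2) + 0·1 = 2
  c_2 = (0)·(-4) + 0·0 + (-2)·(4) + (-1)·(-12) + (0)·(-2) + (2)·(-2) + 2·1 = 2
  c_3 = (-1)·(-4) + 0·0 + 1·4 + (0)·(-12) + (2)·(-2) + (1)·(-2) + 0·1 = 2
  c_4 = (0)·(-4) + 0·0 + 0·4 + (0)·(-12) + (0)·(-2) + (-1)·(-2) + (-1)·(1) = 1
  c_5 = (0)·(-4) + 0·0 + 0·4 + (0)·(-12) + (0)·(-2) + (-1)·(-2) + 0·1 = 2
  c_6 = (0)·(-4) + (-1)·(0) + (-2)·(4) + (-1)·(-12) + (0)·(-2) + (2)·(-2) + 2·1 = 2
  c_7 = (0)·(-4) + 0·0 + 3·4 + (1)·(-12) + (0)·(-2) + (-2)·(-2) + (-2)·(1) = 2
Base-3 expansion of each c_i:
  c_1 = 2 = 2·3^0
  c_2 = 2 = 2·3^0
  c_3 = 2 = 2·3^0
  c_4 = 1 = 1·3^0
  c_5 = 2 = 2·3^0
  c_6 = 2 = 2·3^0
  c_7 = 2 = 2·3^0
λ_0 = (2, 2, 2, 1, 2, 2, 2)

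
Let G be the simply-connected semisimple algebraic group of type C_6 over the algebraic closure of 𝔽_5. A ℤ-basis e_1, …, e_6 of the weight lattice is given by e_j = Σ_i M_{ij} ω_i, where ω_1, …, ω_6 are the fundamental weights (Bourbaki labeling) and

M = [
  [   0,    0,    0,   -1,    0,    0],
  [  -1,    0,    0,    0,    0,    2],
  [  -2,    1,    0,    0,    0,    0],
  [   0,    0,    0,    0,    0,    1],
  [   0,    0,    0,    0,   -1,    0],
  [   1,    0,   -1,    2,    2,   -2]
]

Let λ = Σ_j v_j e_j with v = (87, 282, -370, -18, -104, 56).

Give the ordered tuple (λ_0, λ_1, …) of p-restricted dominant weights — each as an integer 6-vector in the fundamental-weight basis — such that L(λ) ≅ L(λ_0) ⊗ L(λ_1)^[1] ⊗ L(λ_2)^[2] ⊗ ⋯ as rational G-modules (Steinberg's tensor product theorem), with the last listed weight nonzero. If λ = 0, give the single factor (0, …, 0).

((3, 0, 3, 1, 4, 1), (3, 0, 1, 1, 0, 0), (0, 1, 4, 2, 4, 4))

In the fundamental-weight basis, λ has coordinates c = M·v (v = (87, 282, -370, -18, -104, 56)):
  c_1 = 0·87 + 0·282 + (0)·(-370) + (-1)·(-18) + (0)·(-104) + 0·56 = 18
  c_2 = (-1)·(87) + 0·282 + (0)·(-370) + (0)·(-18) + (0)·(-104) + 2·56 = 25
  c_3 = (-2)·(87) + 1·282 + (0)·(-370) + (0)·(-18) + (0)·(-104) + 0·56 = 108
  c_4 = 0·87 + 0·282 + (0)·(-370) + (0)·(-18) + (0)·(-104) + 1·56 = 56
  c_5 = 0·87 + 0·282 + (0)·(-370) + (0)·(-18) + (-1)·(-104) + 0·56 = 104
  c_6 = 1·87 + 0·282 + (-1)·(-370) + (2)·(-18) + (2)·(-104) + (-2)·(56) = 101
Base-5 expansion of each c_i:
  c_1 = 18 = 3·5^0 + 3·5^1
  c_2 = 25 = 0·5^0 + 0·5^1 + 1·5^2
  c_3 = 108 = 3·5^0 + 1·5^1 + 4·5^2
  c_4 = 56 = 1·5^0 + 1·5^1 + 2·5^2
  c_5 = 104 = 4·5^0 + 0·5^1 + 4·5^2
  c_6 = 101 = 1·5^0 + 0·5^1 + 4·5^2
Factor λ_0 = (3, 0, 3, 1, 4, 1)
Factor λ_1 = (3, 0, 1, 1, 0, 0)
Factor λ_2 = (0, 1, 4, 2, 4, 4)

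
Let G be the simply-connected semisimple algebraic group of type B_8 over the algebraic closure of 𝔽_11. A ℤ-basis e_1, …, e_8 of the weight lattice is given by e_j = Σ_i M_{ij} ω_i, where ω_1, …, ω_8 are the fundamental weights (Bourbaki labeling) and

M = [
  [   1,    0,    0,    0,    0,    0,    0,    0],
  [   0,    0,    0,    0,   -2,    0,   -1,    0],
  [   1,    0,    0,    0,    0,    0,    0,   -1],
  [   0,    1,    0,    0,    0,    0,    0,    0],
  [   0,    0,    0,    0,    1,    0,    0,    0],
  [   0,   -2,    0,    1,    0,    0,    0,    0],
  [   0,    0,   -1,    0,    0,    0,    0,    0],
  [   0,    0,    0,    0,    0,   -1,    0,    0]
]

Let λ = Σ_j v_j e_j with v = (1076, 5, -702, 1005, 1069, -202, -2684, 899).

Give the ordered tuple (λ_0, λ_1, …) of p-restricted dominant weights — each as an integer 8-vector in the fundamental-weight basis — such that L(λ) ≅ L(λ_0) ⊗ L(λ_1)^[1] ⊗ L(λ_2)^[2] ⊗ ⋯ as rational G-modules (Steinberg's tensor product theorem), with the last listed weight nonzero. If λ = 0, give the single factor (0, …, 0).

Compute c_i = Σ_j M_{ij} v_j with v = (1076, 5, -702, 1005, 1069, -202, -2684, 899):
  c_1 = 1*1076 + 0*5 + 0*-702 + 0*1005 + 0*1069 + 0*-202 + 0*-2684 + 0*899 = 1076
  c_2 = 0*1076 + 0*5 + 0*-702 + 0*1005 + -2*1069 + 0*-202 + -1*-2684 + 0*899 = 546
  c_3 = 1*1076 + 0*5 + 0*-702 + 0*1005 + 0*1069 + 0*-202 + 0*-2684 + -1*899 = 177
  c_4 = 0*1076 + 1*5 + 0*-702 + 0*1005 + 0*1069 + 0*-202 + 0*-2684 + 0*899 = 5
  c_5 = 0*1076 + 0*5 + 0*-702 + 0*1005 + 1*1069 + 0*-202 + 0*-2684 + 0*899 = 1069
  c_6 = 0*1076 + -2*5 + 0*-702 + 1*1005 + 0*1069 + 0*-202 + 0*-2684 + 0*899 = 995
  c_7 = 0*1076 + 0*5 + -1*-702 + 0*1005 + 0*1069 + 0*-202 + 0*-2684 + 0*899 = 702
  c_8 = 0*1076 + 0*5 + 0*-702 + 0*1005 + 0*1069 + -1*-202 + 0*-2684 + 0*899 = 202
p = 11; digits c_i = Σ_j d_{ij}·11^j, 0 ≤ d_{ij} < 11:
  c_1 = 1076 = 9·11^0 + 9·11^1 + 8·11^2
  c_2 = 546 = 7·11^0 + 5·11^1 + 4·11^2
  c_3 = 177 = 1·11^0 + 5·11^1 + 1·11^2
  c_4 = 5 = 5·11^0
  c_5 = 1069 = 2·11^0 + 9·11^1 + 8·11^2
  c_6 = 995 = 5·11^0 + 2·11^1 + 8·11^2
  c_7 = 702 = 9·11^0 + 8·11^1 + 5·11^2
  c_8 = 202 = 4·11^0 + 7·11^1 + 1·11^2
λ_0 = (9, 7, 1, 5, 2, 5, 9, 4)
λ_1 = (9, 5, 5, 0, 9, 2, 8, 7)
λ_2 = (8, 4, 1, 0, 8, 8, 5, 1)

((9, 7, 1, 5, 2, 5, 9, 4), (9, 5, 5, 0, 9, 2, 8, 7), (8, 4, 1, 0, 8, 8, 5, 1))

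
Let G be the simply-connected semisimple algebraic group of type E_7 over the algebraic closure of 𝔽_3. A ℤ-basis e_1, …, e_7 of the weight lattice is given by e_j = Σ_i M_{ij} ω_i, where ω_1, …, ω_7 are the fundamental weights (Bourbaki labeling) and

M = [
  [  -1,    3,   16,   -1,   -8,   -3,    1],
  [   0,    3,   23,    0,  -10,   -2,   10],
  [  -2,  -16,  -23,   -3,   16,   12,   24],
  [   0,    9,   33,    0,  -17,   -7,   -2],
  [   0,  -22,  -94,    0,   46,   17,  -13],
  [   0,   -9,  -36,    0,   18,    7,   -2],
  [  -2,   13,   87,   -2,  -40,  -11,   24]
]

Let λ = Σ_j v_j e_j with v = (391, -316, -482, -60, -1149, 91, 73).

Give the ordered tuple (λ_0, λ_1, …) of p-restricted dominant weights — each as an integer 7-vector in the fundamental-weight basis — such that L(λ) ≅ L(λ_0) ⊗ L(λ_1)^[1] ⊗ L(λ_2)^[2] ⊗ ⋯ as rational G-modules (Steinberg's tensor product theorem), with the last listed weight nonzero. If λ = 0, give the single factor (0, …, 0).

Compute c_i = Σ_j M_{ij} v_j with v = (391, -316, -482, -60, -1149, 91, 73):
  c_1 = (-1)·(391) + (3)·(-316) + (16)·(-482) + (-1)·(-60) + (-8)·(-1149) + (-3)·(91) + (1)·(73) = 1
  c_2 = (0)·(391) + (3)·(-316) + (23)·(-482) + (0)·(-60) + (-10)·(-1149) + (-2)·(91) + (10)·(73) = 4
  c_3 = (-2)·(391) + (-16)·(-316) + (-23)·(-482) + (-3)·(-60) + (16)·(-1149) + (12)·(91) + (24)·(73) = 0
  c_4 = (0)·(391) + (9)·(-316) + (33)·(-482) + (0)·(-60) + (-17)·(-1149) + (-7)·(91) + (-2)·(73) = 0
  c_5 = (0)·(391) + (-22)·(-316) + (-94)·(-482) + (0)·(-60) + (46)·(-1149) + (17)·(91) + (-13)·(73) = 4
  c_6 = (0)·(391) + (-9)·(-316) + (-36)·(-482) + (0)·(-60) + (18)·(-1149) + (7)·(91) + (-2)·(73) = 5
  c_7 = (-2)·(391) + (13)·(-316) + (87)·(-482) + (-2)·(-60) + (-40)·(-1149) + (-11)·(91) + (24)·(73) = 7
Expand coordinatewise in base 3:
  c_1 = 1 = 1·3^0
  c_2 = 4 = 1·3^0 + 1·3^1
  c_3 = 0
  c_4 = 0
  c_5 = 4 = 1·3^0 + 1·3^1
  c_6 = 5 = 2·3^0 + 1·3^1
  c_7 = 7 = 1·3^0 + 2·3^1
λ_0 = (1, 1, 0, 0, 1, 2, 1)
λ_1 = (0, 1, 0, 0, 1, 1, 2)

((1, 1, 0, 0, 1, 2, 1), (0, 1, 0, 0, 1, 1, 2))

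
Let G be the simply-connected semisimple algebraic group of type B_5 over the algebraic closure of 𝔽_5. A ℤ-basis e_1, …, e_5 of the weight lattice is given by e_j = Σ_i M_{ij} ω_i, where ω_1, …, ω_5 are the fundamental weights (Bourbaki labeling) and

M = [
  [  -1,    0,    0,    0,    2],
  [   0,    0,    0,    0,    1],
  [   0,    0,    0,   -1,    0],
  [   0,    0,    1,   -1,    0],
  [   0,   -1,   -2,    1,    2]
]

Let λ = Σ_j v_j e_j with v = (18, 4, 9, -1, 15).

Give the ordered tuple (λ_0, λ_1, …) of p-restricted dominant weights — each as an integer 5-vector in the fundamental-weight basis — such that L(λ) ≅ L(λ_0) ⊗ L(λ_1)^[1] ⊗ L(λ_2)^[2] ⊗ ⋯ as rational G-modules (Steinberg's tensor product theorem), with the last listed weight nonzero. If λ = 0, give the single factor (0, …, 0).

((2, 0, 1, 0, 2), (2, 3, 0, 2, 1))

In the fundamental-weight basis, λ has coordinates c = M·v (v = (18, 4, 9, -1, 15)):
  c_1 = (-1)·(18) + 0·4 + 0·9 + (0)·(-1) + 2·15 = 12
  c_2 = 0·18 + 0·4 + 0·9 + (0)·(-1) + 1·15 = 15
  c_3 = 0·18 + 0·4 + 0·9 + (-1)·(-1) + 0·15 = 1
  c_4 = 0·18 + 0·4 + 1·9 + (-1)·(-1) + 0·15 = 10
  c_5 = 0·18 + (-1)·(4) + (-2)·(9) + (1)·(-1) + 2·15 = 7
p = 5; digits c_i = Σ_j d_{ij}·5^j, 0 ≤ d_{ij} < 5:
  c_1 = 12 = 2·5^0 + 2·5^1
  c_2 = 15 = 0·5^0 + 3·5^1
  c_3 = 1 = 1·5^0
  c_4 = 10 = 0·5^0 + 2·5^1
  c_5 = 7 = 2·5^0 + 1·5^1
p-restricted factor λ_0 = (2, 0, 1, 0, 2)
p-restricted factor λ_1 = (2, 3, 0, 2, 1)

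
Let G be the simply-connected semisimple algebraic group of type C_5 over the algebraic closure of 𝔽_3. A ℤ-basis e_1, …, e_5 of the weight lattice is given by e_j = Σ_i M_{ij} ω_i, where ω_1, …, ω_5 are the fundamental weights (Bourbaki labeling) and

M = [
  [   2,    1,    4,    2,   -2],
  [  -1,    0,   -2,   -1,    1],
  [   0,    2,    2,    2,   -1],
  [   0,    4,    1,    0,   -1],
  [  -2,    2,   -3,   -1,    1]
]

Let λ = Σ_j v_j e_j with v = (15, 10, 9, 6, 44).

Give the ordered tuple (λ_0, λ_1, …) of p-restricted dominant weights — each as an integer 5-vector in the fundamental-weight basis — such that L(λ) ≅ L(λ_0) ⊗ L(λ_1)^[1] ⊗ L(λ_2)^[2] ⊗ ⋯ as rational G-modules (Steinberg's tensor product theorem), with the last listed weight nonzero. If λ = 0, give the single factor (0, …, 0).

((0, 2, 0, 2, 1), (0, 1, 2, 1, 0))

Change of basis e → ω: c = M·v where v = (15, 10, 9, 6, 44):
  c_1 = 2·15 + 1·10 + 4·9 + 2·6 + (-2)·(44) = 0
  c_2 = (-1)·(15) + 0·10 + (-2)·(9) + (-1)·(6) + 1·44 = 5
  c_3 = 0·15 + 2·10 + 2·9 + 2·6 + (-1)·(44) = 6
  c_4 = 0·15 + 4·10 + 1·9 + 0·6 + (-1)·(44) = 5
  c_5 = (-2)·(15) + 2·10 + (-3)·(9) + (-1)·(6) + 1·44 = 1
Expand coordinatewise in base 3:
  c_1 = 0
  c_2 = 5 = 2·3^0 + 1·3^1
  c_3 = 6 = 0·3^0 + 2·3^1
  c_4 = 5 = 2·3^0 + 1·3^1
  c_5 = 1 = 1·3^0
λ_0 = (0, 2, 0, 2, 1)
λ_1 = (0, 1, 2, 1, 0)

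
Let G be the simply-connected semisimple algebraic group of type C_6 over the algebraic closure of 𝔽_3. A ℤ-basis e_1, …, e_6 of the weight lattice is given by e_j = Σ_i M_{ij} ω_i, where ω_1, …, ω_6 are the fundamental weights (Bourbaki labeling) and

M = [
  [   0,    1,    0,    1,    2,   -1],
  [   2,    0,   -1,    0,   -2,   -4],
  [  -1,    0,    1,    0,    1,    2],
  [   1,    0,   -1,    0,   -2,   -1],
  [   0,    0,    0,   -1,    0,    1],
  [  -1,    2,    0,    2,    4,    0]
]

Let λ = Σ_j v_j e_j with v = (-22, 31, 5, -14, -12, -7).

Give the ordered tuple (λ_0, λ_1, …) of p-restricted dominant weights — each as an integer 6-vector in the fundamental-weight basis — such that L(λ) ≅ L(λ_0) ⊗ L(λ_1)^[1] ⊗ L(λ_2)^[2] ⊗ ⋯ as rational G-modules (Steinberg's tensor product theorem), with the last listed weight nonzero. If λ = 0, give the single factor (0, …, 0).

((0, 0, 1, 1, 1, 2), (0, 1, 0, 1, 2, 2))

In the fundamental-weight basis, λ has coordinates c = M·v (v = (-22, 31, 5, -14, -12, -7)):
  c_1 = (0)·(-22) + (1)·(31) + (0)·(5) + (1)·(-14) + (2)·(-12) + (-1)·(-7) = 0
  c_2 = (2)·(-22) + (0)·(31) + (-1)·(5) + (0)·(-14) + (-2)·(-12) + (-4)·(-7) = 3
  c_3 = (-1)·(-22) + (0)·(31) + (1)·(5) + (0)·(-14) + (1)·(-12) + (2)·(-7) = 1
  c_4 = (1)·(-22) + (0)·(31) + (-1)·(5) + (0)·(-14) + (-2)·(-12) + (-1)·(-7) = 4
  c_5 = (0)·(-22) + (0)·(31) + (0)·(5) + (-1)·(-14) + (0)·(-12) + (1)·(-7) = 7
  c_6 = (-1)·(-22) + (2)·(31) + (0)·(5) + (2)·(-14) + (4)·(-12) + (0)·(-7) = 8
Writing each c_i in base p = 3:
  c_1 = 0
  c_2 = 3 = 0·3^0 + 1·3^1
  c_3 = 1 = 1·3^0
  c_4 = 4 = 1·3^0 + 1·3^1
  c_5 = 7 = 1·3^0 + 2·3^1
  c_6 = 8 = 2·3^0 + 2·3^1
λ_0 = (0, 0, 1, 1, 1, 2)
λ_1 = (0, 1, 0, 1, 2, 2)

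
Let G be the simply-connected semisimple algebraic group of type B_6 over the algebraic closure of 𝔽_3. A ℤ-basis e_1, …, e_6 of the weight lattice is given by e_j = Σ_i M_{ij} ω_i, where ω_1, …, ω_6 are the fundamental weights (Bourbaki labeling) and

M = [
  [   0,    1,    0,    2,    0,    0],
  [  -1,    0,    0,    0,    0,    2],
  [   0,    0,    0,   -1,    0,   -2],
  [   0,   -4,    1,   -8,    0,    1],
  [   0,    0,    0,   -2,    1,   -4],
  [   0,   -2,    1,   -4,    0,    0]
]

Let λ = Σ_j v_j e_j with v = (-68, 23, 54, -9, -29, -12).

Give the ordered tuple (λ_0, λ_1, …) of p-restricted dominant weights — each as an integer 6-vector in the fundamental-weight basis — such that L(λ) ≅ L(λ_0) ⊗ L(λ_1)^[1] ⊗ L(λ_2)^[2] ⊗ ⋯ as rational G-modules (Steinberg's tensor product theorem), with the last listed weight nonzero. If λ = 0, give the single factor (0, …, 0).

Converting to the ω-basis (c_i = row i of M dotted with v = (-68, 23, 54, -9, -29, -12)):
  c_1 = (0)·(-68) + (1)·(23) + (0)·(54) + (2)·(-9) + (0)·(-29) + (0)·(-12) = 5
  c_2 = (-1)·(-68) + (0)·(23) + (0)·(54) + (0)·(-9) + (0)·(-29) + (2)·(-12) = 44
  c_3 = (0)·(-68) + (0)·(23) + (0)·(54) + (-1)·(-9) + (0)·(-29) + (-2)·(-12) = 33
  c_4 = (0)·(-68) + (-4)·(23) + (1)·(54) + (-8)·(-9) + (0)·(-29) + (1)·(-12) = 22
  c_5 = (0)·(-68) + (0)·(23) + (0)·(54) + (-2)·(-9) + (1)·(-29) + (-4)·(-12) = 37
  c_6 = (0)·(-68) + (-2)·(23) + (1)·(54) + (-4)·(-9) + (0)·(-29) + (0)·(-12) = 44
Expand coordinatewise in base 3:
  c_1 = 5 = 2·3^0 + 1·3^1
  c_2 = 44 = 2·3^0 + 2·3^1 + 1·3^2 + 1·3^3
  c_3 = 33 = 0·3^0 + 2·3^1 + 0·3^2 + 1·3^3
  c_4 = 22 = 1·3^0 + 1·3^1 + 2·3^2
  c_5 = 37 = 1·3^0 + 0·3^1 + 1·3^2 + 1·3^3
  c_6 = 44 = 2·3^0 + 2·3^1 + 1·3^2 + 1·3^3
p-restricted factor λ_0 = (2, 2, 0, 1, 1, 2)
p-restricted factor λ_1 = (1, 2, 2, 1, 0, 2)
p-restricted factor λ_2 = (0, 1, 0, 2, 1, 1)
p-restricted factor λ_3 = (0, 1, 1, 0, 1, 1)

((2, 2, 0, 1, 1, 2), (1, 2, 2, 1, 0, 2), (0, 1, 0, 2, 1, 1), (0, 1, 1, 0, 1, 1))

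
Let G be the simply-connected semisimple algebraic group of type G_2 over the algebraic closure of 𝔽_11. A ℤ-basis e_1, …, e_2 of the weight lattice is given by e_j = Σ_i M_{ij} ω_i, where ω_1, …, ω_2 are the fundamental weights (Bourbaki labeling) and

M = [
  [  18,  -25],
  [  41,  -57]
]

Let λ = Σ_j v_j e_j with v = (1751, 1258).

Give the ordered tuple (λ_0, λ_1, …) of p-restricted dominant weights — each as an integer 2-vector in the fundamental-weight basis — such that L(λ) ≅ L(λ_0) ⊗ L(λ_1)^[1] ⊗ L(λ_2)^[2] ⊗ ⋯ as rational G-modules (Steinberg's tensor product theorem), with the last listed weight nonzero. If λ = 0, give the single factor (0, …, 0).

((2, 8), (6, 7))

Change of basis e → ω: c = M·v where v = (1751, 1258):
  c_1 = (18)·(1751) + (-25)·(1258) = 68
  c_2 = (41)·(1751) + (-57)·(1258) = 85
Writing each c_i in base p = 11:
  c_1 = 68 = 2·11^0 + 6·11^1
  c_2 = 85 = 8·11^0 + 7·11^1
Factor λ_0 = (2, 8)
Factor λ_1 = (6, 7)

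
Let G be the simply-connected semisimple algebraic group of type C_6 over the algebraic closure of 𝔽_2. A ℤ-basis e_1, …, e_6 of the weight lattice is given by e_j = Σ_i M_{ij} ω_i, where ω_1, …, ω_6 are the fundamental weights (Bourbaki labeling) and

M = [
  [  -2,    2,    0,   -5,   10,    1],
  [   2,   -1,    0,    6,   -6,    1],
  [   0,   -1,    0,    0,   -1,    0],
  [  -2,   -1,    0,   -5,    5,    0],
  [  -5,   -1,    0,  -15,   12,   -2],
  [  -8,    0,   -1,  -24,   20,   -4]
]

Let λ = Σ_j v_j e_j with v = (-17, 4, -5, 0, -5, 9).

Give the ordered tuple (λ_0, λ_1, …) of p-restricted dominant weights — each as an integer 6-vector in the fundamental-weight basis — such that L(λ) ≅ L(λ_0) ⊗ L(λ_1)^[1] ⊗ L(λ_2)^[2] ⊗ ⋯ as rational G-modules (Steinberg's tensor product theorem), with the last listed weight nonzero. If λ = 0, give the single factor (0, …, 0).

((1, 1, 1, 1, 1, 1), (0, 0, 0, 0, 1, 0), (0, 0, 0, 1, 0, 1))

Compute c_i = Σ_j M_{ij} v_j with v = (-17, 4, -5, 0, -5, 9):
  c_1 = -2*-17 + 2*4 + 0*-5 + -5*0 + 10*-5 + 1*9 = 1
  c_2 = 2*-17 + -1*4 + 0*-5 + 6*0 + -6*-5 + 1*9 = 1
  c_3 = 0*-17 + -1*4 + 0*-5 + 0*0 + -1*-5 + 0*9 = 1
  c_4 = -2*-17 + -1*4 + 0*-5 + -5*0 + 5*-5 + 0*9 = 5
  c_5 = -5*-17 + -1*4 + 0*-5 + -15*0 + 12*-5 + -2*9 = 3
  c_6 = -8*-17 + 0*4 + -1*-5 + -24*0 + 20*-5 + -4*9 = 5
Expand coordinatewise in base 2:
  c_1 = 1 = 1·2^0
  c_2 = 1 = 1·2^0
  c_3 = 1 = 1·2^0
  c_4 = 5 = 1·2^0 + 0·2^1 + 1·2^2
  c_5 = 3 = 1·2^0 + 1·2^1
  c_6 = 5 = 1·2^0 + 0·2^1 + 1·2^2
p-restricted factor λ_0 = (1, 1, 1, 1, 1, 1)
p-restricted factor λ_1 = (0, 0, 0, 0, 1, 0)
p-restricted factor λ_2 = (0, 0, 0, 1, 0, 1)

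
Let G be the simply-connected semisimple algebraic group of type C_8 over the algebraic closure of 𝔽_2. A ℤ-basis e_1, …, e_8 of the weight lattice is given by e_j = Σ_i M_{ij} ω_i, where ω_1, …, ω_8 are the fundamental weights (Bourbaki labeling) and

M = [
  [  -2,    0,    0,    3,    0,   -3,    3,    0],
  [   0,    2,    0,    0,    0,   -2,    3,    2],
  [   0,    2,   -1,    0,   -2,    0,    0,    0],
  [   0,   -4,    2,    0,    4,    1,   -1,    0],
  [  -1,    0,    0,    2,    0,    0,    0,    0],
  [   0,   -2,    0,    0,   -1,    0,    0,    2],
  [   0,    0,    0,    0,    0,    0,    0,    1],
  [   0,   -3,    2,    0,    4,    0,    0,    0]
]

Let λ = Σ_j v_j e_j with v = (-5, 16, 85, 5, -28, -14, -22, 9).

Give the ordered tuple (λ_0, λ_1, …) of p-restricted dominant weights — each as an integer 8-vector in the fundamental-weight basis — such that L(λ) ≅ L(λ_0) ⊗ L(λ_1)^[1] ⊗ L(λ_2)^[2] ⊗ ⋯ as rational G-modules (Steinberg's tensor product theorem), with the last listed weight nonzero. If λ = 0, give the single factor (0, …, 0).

Change of basis e → ω: c = M·v where v = (-5, 16, 85, 5, -28, -14, -22, 9):
  c_1 = (-2)·(-5) + 0·16 + 0·85 + 3·5 + (0)·(-28) + (-3)·(-14) + (3)·(-22) + 0·9 = 1
  c_2 = (0)·(-5) + 2·16 + 0·85 + 0·5 + (0)·(-28) + (-2)·(-14) + (3)·(-22) + 2·9 = 12
  c_3 = (0)·(-5) + 2·16 + (-1)·(85) + 0·5 + (-2)·(-28) + (0)·(-14) + (0)·(-22) + 0·9 = 3
  c_4 = (0)·(-5) + (-4)·(16) + 2·85 + 0·5 + (4)·(-28) + (1)·(-14) + (-1)·(-22) + 0·9 = 2
  c_5 = (-1)·(-5) + 0·16 + 0·85 + 2·5 + (0)·(-28) + (0)·(-14) + (0)·(-22) + 0·9 = 15
  c_6 = (0)·(-5) + (-2)·(16) + 0·85 + 0·5 + (-1)·(-28) + (0)·(-14) + (0)·(-22) + 2·9 = 14
  c_7 = (0)·(-5) + 0·16 + 0·85 + 0·5 + (0)·(-28) + (0)·(-14) + (0)·(-22) + 1·9 = 9
  c_8 = (0)·(-5) + (-3)·(16) + 2·85 + 0·5 + (4)·(-28) + (0)·(-14) + (0)·(-22) + 0·9 = 10
Base-2 expansion of each c_i:
  c_1 = 1 = 1·2^0
  c_2 = 12 = 0·2^0 + 0·2^1 + 1·2^2 + 1·2^3
  c_3 = 3 = 1·2^0 + 1·2^1
  c_4 = 2 = 0·2^0 + 1·2^1
  c_5 = 15 = 1·2^0 + 1·2^1 + 1·2^2 + 1·2^3
  c_6 = 14 = 0·2^0 + 1·2^1 + 1·2^2 + 1·2^3
  c_7 = 9 = 1·2^0 + 0·2^1 + 0·2^2 + 1·2^3
  c_8 = 10 = 0·2^0 + 1·2^1 + 0·2^2 + 1·2^3
Factor λ_0 = (1, 0, 1, 0, 1, 0, 1, 0)
Factor λ_1 = (0, 0, 1, 1, 1, 1, 0, 1)
Factor λ_2 = (0, 1, 0, 0, 1, 1, 0, 0)
Factor λ_3 = (0, 1, 0, 0, 1, 1, 1, 1)

((1, 0, 1, 0, 1, 0, 1, 0), (0, 0, 1, 1, 1, 1, 0, 1), (0, 1, 0, 0, 1, 1, 0, 0), (0, 1, 0, 0, 1, 1, 1, 1))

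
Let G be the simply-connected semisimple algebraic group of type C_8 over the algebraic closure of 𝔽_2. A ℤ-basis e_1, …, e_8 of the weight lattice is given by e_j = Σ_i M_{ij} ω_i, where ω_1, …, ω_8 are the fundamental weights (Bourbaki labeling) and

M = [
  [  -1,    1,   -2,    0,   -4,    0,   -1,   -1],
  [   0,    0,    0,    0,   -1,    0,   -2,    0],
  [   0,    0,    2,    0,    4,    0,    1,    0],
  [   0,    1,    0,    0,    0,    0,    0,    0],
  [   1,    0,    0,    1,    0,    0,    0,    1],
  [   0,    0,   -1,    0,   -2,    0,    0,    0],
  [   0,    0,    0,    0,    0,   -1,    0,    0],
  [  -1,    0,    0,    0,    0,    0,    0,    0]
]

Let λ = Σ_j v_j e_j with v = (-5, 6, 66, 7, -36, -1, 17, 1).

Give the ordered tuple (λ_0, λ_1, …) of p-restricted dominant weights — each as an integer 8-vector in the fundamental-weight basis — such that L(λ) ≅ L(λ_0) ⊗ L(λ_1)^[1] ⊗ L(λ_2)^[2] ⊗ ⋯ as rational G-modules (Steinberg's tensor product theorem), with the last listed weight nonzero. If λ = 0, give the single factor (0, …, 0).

Change of basis e → ω: c = M·v where v = (-5, 6, 66, 7, -36, -1, 17, 1):
  c_1 = -1*-5 + 1*6 + -2*66 + 0*7 + -4*-36 + 0*-1 + -1*17 + -1*1 = 5
  c_2 = 0*-5 + 0*6 + 0*66 + 0*7 + -1*-36 + 0*-1 + -2*17 + 0*1 = 2
  c_3 = 0*-5 + 0*6 + 2*66 + 0*7 + 4*-36 + 0*-1 + 1*17 + 0*1 = 5
  c_4 = 0*-5 + 1*6 + 0*66 + 0*7 + 0*-36 + 0*-1 + 0*17 + 0*1 = 6
  c_5 = 1*-5 + 0*6 + 0*66 + 1*7 + 0*-36 + 0*-1 + 0*17 + 1*1 = 3
  c_6 = 0*-5 + 0*6 + -1*66 + 0*7 + -2*-36 + 0*-1 + 0*17 + 0*1 = 6
  c_7 = 0*-5 + 0*6 + 0*66 + 0*7 + 0*-36 + -1*-1 + 0*17 + 0*1 = 1
  c_8 = -1*-5 + 0*6 + 0*66 + 0*7 + 0*-36 + 0*-1 + 0*17 + 0*1 = 5
Base-2 expansion of each c_i:
  c_1 = 5 = 1·2^0 + 0·2^1 + 1·2^2
  c_2 = 2 = 0·2^0 + 1·2^1
  c_3 = 5 = 1·2^0 + 0·2^1 + 1·2^2
  c_4 = 6 = 0·2^0 + 1·2^1 + 1·2^2
  c_5 = 3 = 1·2^0 + 1·2^1
  c_6 = 6 = 0·2^0 + 1·2^1 + 1·2^2
  c_7 = 1 = 1·2^0
  c_8 = 5 = 1·2^0 + 0·2^1 + 1·2^2
p-restricted factor λ_0 = (1, 0, 1, 0, 1, 0, 1, 1)
p-restricted factor λ_1 = (0, 1, 0, 1, 1, 1, 0, 0)
p-restricted factor λ_2 = (1, 0, 1, 1, 0, 1, 0, 1)

((1, 0, 1, 0, 1, 0, 1, 1), (0, 1, 0, 1, 1, 1, 0, 0), (1, 0, 1, 1, 0, 1, 0, 1))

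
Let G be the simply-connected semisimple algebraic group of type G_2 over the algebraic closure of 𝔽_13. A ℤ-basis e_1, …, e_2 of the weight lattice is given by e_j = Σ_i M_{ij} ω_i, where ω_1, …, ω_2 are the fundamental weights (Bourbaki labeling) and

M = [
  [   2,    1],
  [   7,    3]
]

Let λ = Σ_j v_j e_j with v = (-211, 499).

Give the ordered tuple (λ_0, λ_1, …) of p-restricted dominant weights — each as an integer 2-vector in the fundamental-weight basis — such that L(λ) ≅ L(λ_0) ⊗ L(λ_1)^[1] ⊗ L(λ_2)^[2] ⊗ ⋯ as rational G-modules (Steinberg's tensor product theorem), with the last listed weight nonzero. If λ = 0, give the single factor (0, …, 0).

Compute c_i = Σ_j M_{ij} v_j with v = (-211, 499):
  c_1 = (2)·(-211) + (1)·(499) = 77
  c_2 = (7)·(-211) + (3)·(499) = 20
Writing each c_i in base p = 13:
  c_1 = 77 = 12·13^0 + 5·13^1
  c_2 = 20 = 7·13^0 + 1·13^1
λ_0 = (12, 7)
λ_1 = (5, 1)

((12, 7), (5, 1))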